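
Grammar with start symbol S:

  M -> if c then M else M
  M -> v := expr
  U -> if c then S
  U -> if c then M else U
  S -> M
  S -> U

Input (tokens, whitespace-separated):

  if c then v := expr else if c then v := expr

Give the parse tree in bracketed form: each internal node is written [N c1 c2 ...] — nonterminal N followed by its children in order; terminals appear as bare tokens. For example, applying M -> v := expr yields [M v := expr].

[S [U if c then [M v := expr] else [U if c then [S [M v := expr]]]]]

S
U
if c then M else U
if c then v := expr else U
if c then v := expr else if c then S
if c then v := expr else if c then M
if c then v := expr else if c then v := expr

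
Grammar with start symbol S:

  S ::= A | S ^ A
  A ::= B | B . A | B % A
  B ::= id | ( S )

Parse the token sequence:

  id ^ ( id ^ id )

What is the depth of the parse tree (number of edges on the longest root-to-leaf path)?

7

[S [S [A [B id]]] ^ [A [B ( [S [S [A [B id]]] ^ [A [B id]]] )]]]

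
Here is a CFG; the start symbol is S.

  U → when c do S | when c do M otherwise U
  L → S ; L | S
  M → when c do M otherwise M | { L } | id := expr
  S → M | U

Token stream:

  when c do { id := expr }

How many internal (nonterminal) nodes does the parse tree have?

[S [U when c do [S [M { [L [S [M id := expr]]] }]]]]

7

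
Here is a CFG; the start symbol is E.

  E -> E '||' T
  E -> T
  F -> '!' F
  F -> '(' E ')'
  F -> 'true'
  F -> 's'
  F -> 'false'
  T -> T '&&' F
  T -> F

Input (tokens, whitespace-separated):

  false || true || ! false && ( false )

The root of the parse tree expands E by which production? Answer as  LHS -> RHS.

[E [E [E [T [F false]]] || [T [F true]]] || [T [T [F ! [F false]]] && [F ( [E [T [F false]]] )]]]

E -> E '||' T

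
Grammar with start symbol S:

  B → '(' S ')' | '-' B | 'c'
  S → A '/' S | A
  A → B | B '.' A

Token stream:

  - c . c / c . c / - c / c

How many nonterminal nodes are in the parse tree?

[S [A [B - [B c]] . [A [B c]]] / [S [A [B c] . [A [B c]]] / [S [A [B - [B c]]] / [S [A [B c]]]]]]

18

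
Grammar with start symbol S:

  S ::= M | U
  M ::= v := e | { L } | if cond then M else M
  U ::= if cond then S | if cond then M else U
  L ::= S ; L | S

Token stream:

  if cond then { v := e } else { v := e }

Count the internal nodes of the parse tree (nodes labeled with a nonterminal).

[S [M if cond then [M { [L [S [M v := e]]] }] else [M { [L [S [M v := e]]] }]]]

10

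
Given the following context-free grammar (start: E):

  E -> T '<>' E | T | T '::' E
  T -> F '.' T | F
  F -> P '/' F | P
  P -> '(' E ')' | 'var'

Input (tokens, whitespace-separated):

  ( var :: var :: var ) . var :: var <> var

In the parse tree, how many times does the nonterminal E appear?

6

[E [T [F [P ( [E [T [F [P var]]] :: [E [T [F [P var]]] :: [E [T [F [P var]]]]]] )]] . [T [F [P var]]]] :: [E [T [F [P var]]] <> [E [T [F [P var]]]]]]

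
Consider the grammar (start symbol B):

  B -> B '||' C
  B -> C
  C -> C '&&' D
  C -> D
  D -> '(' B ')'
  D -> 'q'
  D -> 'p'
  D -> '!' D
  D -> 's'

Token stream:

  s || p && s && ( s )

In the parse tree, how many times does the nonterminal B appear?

3

[B [B [C [D s]]] || [C [C [C [D p]] && [D s]] && [D ( [B [C [D s]]] )]]]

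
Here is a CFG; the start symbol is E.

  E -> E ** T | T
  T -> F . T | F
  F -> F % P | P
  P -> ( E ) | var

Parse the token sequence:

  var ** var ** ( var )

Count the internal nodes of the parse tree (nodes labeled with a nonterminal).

16

[E [E [E [T [F [P var]]]] ** [T [F [P var]]]] ** [T [F [P ( [E [T [F [P var]]]] )]]]]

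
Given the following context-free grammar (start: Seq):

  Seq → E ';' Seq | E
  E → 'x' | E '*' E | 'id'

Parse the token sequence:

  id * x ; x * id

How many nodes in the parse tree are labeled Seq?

2

[Seq [E [E id] * [E x]] ; [Seq [E [E x] * [E id]]]]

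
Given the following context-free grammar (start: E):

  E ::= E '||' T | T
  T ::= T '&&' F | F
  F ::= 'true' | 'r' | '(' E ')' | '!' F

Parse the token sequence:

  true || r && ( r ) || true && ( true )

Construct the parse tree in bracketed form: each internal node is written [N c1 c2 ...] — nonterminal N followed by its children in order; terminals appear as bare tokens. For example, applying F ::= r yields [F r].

[E [E [E [T [F true]]] || [T [T [F r]] && [F ( [E [T [F r]]] )]]] || [T [T [F true]] && [F ( [E [T [F true]]] )]]]

E
E || T
E || T || T
T || T || T
F || T || T
true || T || T
true || T && F || T
true || F && F || T
true || r && F || T
true || r && ( E ) || T
true || r && ( T ) || T
true || r && ( F ) || T
true || r && ( r ) || T
true || r && ( r ) || T && F
true || r && ( r ) || F && F
true || r && ( r ) || true && F
true || r && ( r ) || true && ( E )
true || r && ( r ) || true && ( T )
true || r && ( r ) || true && ( F )
true || r && ( r ) || true && ( true )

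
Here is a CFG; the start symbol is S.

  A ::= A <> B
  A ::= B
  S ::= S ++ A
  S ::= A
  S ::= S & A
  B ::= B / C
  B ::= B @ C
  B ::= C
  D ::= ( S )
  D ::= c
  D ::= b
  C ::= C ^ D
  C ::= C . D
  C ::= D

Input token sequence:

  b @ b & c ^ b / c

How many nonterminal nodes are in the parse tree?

[S [S [A [B [B [C [D b]]] @ [C [D b]]]]] & [A [B [B [C [C [D c]] ^ [D b]]] / [C [D c]]]]]

18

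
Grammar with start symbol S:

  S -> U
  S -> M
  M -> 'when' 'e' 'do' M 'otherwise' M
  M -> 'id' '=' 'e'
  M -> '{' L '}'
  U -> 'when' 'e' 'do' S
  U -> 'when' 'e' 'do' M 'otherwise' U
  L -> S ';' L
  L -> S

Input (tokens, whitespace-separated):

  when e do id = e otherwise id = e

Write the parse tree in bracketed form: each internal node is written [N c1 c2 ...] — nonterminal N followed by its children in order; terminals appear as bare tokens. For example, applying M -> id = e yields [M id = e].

S
M
when e do M otherwise M
when e do id = e otherwise M
when e do id = e otherwise id = e

[S [M when e do [M id = e] otherwise [M id = e]]]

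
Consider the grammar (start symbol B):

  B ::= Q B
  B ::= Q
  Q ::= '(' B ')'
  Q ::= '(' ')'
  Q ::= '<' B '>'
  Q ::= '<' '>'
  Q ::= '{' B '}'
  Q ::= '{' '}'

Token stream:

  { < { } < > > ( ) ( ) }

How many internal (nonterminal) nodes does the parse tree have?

12

[B [Q { [B [Q < [B [Q { }] [B [Q < >]]] >] [B [Q ( )] [B [Q ( )]]]] }]]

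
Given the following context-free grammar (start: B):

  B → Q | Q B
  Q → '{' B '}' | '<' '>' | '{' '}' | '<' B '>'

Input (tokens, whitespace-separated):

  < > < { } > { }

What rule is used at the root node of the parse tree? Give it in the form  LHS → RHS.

[B [Q < >] [B [Q < [B [Q { }]] >] [B [Q { }]]]]

B → Q B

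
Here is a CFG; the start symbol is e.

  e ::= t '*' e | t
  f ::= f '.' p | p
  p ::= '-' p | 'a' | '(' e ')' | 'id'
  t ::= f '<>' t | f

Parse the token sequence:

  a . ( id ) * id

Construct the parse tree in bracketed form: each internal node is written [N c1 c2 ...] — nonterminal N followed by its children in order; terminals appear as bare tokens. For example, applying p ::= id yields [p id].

[e [t [f [f [p a]] . [p ( [e [t [f [p id]]]] )]]] * [e [t [f [p id]]]]]

e
t * e
f * e
f . p * e
p . p * e
a . p * e
a . ( e ) * e
a . ( t ) * e
a . ( f ) * e
a . ( p ) * e
a . ( id ) * e
a . ( id ) * t
a . ( id ) * f
a . ( id ) * p
a . ( id ) * id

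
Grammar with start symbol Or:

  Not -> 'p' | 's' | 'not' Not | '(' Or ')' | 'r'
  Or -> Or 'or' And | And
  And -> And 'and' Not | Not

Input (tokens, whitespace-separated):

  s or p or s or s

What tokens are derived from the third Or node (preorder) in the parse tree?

[Or [Or [Or [Or [And [Not s]]] or [And [Not p]]] or [And [Not s]]] or [And [Not s]]]

s or p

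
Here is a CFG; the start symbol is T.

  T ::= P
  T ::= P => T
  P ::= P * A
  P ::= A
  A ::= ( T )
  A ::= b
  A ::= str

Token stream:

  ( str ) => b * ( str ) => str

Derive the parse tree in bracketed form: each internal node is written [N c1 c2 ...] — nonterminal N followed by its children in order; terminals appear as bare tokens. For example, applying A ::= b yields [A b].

T
P => T
A => T
( T ) => T
( P ) => T
( A ) => T
( str ) => T
( str ) => P => T
( str ) => P * A => T
( str ) => A * A => T
( str ) => b * A => T
( str ) => b * ( T ) => T
( str ) => b * ( P ) => T
( str ) => b * ( A ) => T
( str ) => b * ( str ) => T
( str ) => b * ( str ) => P
( str ) => b * ( str ) => A
( str ) => b * ( str ) => str

[T [P [A ( [T [P [A str]]] )]] => [T [P [P [A b]] * [A ( [T [P [A str]]] )]] => [T [P [A str]]]]]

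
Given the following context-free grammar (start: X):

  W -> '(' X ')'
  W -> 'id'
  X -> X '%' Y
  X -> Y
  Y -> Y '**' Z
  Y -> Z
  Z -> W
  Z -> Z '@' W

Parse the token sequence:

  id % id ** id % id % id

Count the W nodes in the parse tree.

[X [X [X [X [Y [Z [W id]]]] % [Y [Y [Z [W id]]] ** [Z [W id]]]] % [Y [Z [W id]]]] % [Y [Z [W id]]]]

5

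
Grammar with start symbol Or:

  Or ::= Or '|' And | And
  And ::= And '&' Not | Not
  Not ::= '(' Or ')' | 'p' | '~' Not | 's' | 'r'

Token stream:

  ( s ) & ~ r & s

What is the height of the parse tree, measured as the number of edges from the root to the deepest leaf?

[Or [And [And [And [Not ( [Or [And [Not s]]] )]] & [Not ~ [Not r]]] & [Not s]]]

8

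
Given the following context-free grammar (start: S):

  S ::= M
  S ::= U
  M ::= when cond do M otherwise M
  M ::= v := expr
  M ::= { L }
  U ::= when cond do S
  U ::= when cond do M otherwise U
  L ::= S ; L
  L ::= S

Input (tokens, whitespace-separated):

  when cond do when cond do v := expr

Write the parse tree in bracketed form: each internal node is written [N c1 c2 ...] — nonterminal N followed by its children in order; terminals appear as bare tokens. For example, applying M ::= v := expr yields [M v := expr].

[S [U when cond do [S [U when cond do [S [M v := expr]]]]]]

S
U
when cond do S
when cond do U
when cond do when cond do S
when cond do when cond do M
when cond do when cond do v := expr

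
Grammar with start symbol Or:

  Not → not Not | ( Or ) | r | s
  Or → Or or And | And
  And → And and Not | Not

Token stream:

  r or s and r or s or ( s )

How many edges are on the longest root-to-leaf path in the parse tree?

6

[Or [Or [Or [Or [And [Not r]]] or [And [And [Not s]] and [Not r]]] or [And [Not s]]] or [And [Not ( [Or [And [Not s]]] )]]]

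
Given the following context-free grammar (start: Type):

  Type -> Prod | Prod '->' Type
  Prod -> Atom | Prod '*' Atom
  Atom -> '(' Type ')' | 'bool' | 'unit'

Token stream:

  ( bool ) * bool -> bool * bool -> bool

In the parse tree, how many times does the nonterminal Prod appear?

6

[Type [Prod [Prod [Atom ( [Type [Prod [Atom bool]]] )]] * [Atom bool]] -> [Type [Prod [Prod [Atom bool]] * [Atom bool]] -> [Type [Prod [Atom bool]]]]]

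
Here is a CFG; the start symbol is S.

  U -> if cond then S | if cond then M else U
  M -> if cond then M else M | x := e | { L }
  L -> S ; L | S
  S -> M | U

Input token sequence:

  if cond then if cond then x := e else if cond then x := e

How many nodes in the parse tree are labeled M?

2

[S [U if cond then [S [U if cond then [M x := e] else [U if cond then [S [M x := e]]]]]]]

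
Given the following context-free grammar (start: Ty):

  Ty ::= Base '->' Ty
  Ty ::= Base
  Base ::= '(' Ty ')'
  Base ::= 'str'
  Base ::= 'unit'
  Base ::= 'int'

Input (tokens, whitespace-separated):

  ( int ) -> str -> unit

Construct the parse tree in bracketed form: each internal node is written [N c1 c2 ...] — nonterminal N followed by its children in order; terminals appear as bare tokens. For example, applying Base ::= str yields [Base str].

Ty
Base -> Ty
( Ty ) -> Ty
( Base ) -> Ty
( int ) -> Ty
( int ) -> Base -> Ty
( int ) -> str -> Ty
( int ) -> str -> Base
( int ) -> str -> unit

[Ty [Base ( [Ty [Base int]] )] -> [Ty [Base str] -> [Ty [Base unit]]]]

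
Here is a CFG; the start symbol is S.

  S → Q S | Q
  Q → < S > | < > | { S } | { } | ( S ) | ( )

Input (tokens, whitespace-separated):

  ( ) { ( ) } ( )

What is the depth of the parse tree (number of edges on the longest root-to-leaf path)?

[S [Q ( )] [S [Q { [S [Q ( )]] }] [S [Q ( )]]]]

5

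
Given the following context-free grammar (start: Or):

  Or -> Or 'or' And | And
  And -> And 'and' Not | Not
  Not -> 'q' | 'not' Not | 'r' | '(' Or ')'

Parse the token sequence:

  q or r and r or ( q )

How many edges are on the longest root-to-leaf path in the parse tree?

[Or [Or [Or [And [Not q]]] or [And [And [Not r]] and [Not r]]] or [And [Not ( [Or [And [Not q]]] )]]]

6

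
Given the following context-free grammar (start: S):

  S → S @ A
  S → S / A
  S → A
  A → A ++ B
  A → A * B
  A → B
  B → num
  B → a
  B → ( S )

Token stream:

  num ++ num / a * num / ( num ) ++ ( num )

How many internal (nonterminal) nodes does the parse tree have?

21

[S [S [S [A [A [B num]] ++ [B num]]] / [A [A [B a]] * [B num]]] / [A [A [B ( [S [A [B num]]] )]] ++ [B ( [S [A [B num]]] )]]]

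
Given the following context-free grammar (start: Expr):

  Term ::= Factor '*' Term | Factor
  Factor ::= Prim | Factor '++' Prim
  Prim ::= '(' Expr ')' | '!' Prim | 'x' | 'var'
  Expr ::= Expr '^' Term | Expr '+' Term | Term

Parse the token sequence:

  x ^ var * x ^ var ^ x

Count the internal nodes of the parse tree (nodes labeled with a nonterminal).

19

[Expr [Expr [Expr [Expr [Term [Factor [Prim x]]]] ^ [Term [Factor [Prim var]] * [Term [Factor [Prim x]]]]] ^ [Term [Factor [Prim var]]]] ^ [Term [Factor [Prim x]]]]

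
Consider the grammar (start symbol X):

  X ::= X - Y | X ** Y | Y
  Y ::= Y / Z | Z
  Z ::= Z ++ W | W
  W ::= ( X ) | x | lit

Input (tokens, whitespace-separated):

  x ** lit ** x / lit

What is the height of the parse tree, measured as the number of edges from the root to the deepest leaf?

[X [X [X [Y [Z [W x]]]] ** [Y [Z [W lit]]]] ** [Y [Y [Z [W x]]] / [Z [W lit]]]]

6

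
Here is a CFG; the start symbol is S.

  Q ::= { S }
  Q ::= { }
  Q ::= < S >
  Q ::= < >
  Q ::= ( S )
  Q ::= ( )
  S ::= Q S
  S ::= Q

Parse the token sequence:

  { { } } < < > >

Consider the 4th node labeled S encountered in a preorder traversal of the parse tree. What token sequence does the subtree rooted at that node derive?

[S [Q { [S [Q { }]] }] [S [Q < [S [Q < >]] >]]]

< >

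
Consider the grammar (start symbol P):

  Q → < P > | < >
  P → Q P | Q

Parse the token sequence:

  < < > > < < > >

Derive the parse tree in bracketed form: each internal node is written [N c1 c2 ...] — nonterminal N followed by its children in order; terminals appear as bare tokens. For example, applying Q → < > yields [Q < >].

P
Q P
< P > P
< Q > P
< < > > P
< < > > Q
< < > > < P >
< < > > < Q >
< < > > < < > >

[P [Q < [P [Q < >]] >] [P [Q < [P [Q < >]] >]]]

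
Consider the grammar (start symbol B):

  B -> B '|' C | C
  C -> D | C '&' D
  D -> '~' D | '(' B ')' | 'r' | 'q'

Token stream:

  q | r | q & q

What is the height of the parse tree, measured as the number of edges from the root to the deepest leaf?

5

[B [B [B [C [D q]]] | [C [D r]]] | [C [C [D q]] & [D q]]]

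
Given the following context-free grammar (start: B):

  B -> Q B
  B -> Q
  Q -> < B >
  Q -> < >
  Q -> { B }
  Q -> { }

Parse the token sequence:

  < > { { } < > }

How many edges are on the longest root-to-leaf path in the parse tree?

6

[B [Q < >] [B [Q { [B [Q { }] [B [Q < >]]] }]]]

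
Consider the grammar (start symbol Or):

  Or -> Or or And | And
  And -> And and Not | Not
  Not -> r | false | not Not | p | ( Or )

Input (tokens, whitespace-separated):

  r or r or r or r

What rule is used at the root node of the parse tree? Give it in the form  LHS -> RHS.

[Or [Or [Or [Or [And [Not r]]] or [And [Not r]]] or [And [Not r]]] or [And [Not r]]]

Or -> Or or And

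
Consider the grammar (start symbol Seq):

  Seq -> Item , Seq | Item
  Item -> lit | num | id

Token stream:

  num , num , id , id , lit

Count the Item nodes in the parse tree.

[Seq [Item num] , [Seq [Item num] , [Seq [Item id] , [Seq [Item id] , [Seq [Item lit]]]]]]

5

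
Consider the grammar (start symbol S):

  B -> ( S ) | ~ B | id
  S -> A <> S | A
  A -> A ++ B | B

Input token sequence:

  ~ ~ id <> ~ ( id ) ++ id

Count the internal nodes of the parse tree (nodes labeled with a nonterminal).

14

[S [A [B ~ [B ~ [B id]]]] <> [S [A [A [B ~ [B ( [S [A [B id]]] )]]] ++ [B id]]]]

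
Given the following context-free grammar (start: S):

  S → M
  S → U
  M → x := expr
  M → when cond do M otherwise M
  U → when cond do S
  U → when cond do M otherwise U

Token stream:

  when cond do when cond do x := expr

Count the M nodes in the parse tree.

1

[S [U when cond do [S [U when cond do [S [M x := expr]]]]]]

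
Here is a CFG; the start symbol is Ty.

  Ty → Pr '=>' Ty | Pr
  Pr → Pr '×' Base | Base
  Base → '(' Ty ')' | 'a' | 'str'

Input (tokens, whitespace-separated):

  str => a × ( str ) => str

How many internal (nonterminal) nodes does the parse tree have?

14

[Ty [Pr [Base str]] => [Ty [Pr [Pr [Base a]] × [Base ( [Ty [Pr [Base str]]] )]] => [Ty [Pr [Base str]]]]]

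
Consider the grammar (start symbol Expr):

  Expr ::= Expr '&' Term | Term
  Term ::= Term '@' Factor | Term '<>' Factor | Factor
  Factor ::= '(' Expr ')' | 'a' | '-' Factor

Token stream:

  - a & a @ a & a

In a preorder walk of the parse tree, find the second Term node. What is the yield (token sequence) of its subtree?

a @ a

[Expr [Expr [Expr [Term [Factor - [Factor a]]]] & [Term [Term [Factor a]] @ [Factor a]]] & [Term [Factor a]]]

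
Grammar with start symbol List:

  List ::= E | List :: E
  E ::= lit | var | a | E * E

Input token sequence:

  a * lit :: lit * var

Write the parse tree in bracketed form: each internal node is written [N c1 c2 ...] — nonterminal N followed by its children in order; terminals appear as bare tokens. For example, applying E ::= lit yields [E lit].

List
List :: E
E :: E
E * E :: E
a * E :: E
a * lit :: E
a * lit :: E * E
a * lit :: lit * E
a * lit :: lit * var

[List [List [E [E a] * [E lit]]] :: [E [E lit] * [E var]]]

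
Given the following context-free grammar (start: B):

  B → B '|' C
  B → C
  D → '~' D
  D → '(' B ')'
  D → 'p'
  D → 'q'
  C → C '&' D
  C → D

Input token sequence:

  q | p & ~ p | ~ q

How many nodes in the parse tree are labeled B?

3

[B [B [B [C [D q]]] | [C [C [D p]] & [D ~ [D p]]]] | [C [D ~ [D q]]]]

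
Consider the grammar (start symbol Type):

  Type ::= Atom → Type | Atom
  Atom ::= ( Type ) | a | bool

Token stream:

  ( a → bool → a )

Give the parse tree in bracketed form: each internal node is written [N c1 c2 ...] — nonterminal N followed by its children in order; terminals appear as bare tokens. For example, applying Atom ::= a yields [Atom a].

Type
Atom
( Type )
( Atom → Type )
( a → Type )
( a → Atom → Type )
( a → bool → Type )
( a → bool → Atom )
( a → bool → a )

[Type [Atom ( [Type [Atom a] → [Type [Atom bool] → [Type [Atom a]]]] )]]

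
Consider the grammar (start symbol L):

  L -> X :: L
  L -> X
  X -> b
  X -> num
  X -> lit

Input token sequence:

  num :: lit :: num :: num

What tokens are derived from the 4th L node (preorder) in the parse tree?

[L [X num] :: [L [X lit] :: [L [X num] :: [L [X num]]]]]

num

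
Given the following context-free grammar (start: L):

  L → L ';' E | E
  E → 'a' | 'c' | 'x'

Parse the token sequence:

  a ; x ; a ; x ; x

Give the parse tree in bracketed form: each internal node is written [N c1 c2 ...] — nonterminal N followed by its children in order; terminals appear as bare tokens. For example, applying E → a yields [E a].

L
L ; E
L ; E ; E
L ; E ; E ; E
L ; E ; E ; E ; E
E ; E ; E ; E ; E
a ; E ; E ; E ; E
a ; x ; E ; E ; E
a ; x ; a ; E ; E
a ; x ; a ; x ; E
a ; x ; a ; x ; x

[L [L [L [L [L [E a]] ; [E x]] ; [E a]] ; [E x]] ; [E x]]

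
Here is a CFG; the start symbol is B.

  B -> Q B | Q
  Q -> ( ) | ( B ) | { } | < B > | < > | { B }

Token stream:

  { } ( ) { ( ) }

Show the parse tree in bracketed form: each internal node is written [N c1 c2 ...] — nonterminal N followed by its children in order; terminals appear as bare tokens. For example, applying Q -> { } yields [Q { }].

B
Q B
{ } B
{ } Q B
{ } ( ) B
{ } ( ) Q
{ } ( ) { B }
{ } ( ) { Q }
{ } ( ) { ( ) }

[B [Q { }] [B [Q ( )] [B [Q { [B [Q ( )]] }]]]]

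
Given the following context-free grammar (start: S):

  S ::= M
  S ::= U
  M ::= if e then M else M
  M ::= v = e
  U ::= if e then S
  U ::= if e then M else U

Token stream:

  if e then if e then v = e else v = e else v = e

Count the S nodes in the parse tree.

1

[S [M if e then [M if e then [M v = e] else [M v = e]] else [M v = e]]]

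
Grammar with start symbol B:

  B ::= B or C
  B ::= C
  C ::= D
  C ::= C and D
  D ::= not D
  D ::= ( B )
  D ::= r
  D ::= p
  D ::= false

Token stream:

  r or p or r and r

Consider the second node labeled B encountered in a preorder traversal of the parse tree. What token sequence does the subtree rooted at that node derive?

r or p

[B [B [B [C [D r]]] or [C [D p]]] or [C [C [D r]] and [D r]]]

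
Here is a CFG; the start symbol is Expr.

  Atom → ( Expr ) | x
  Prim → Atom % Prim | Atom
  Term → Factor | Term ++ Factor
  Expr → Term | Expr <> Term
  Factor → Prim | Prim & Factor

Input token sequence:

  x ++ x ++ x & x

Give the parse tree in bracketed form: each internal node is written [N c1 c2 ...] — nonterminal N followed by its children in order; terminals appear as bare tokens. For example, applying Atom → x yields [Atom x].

[Expr [Term [Term [Term [Factor [Prim [Atom x]]]] ++ [Factor [Prim [Atom x]]]] ++ [Factor [Prim [Atom x]] & [Factor [Prim [Atom x]]]]]]

Expr
Term
Term ++ Factor
Term ++ Factor ++ Factor
Factor ++ Factor ++ Factor
Prim ++ Factor ++ Factor
Atom ++ Factor ++ Factor
x ++ Factor ++ Factor
x ++ Prim ++ Factor
x ++ Atom ++ Factor
x ++ x ++ Factor
x ++ x ++ Prim & Factor
x ++ x ++ Atom & Factor
x ++ x ++ x & Factor
x ++ x ++ x & Prim
x ++ x ++ x & Atom
x ++ x ++ x & x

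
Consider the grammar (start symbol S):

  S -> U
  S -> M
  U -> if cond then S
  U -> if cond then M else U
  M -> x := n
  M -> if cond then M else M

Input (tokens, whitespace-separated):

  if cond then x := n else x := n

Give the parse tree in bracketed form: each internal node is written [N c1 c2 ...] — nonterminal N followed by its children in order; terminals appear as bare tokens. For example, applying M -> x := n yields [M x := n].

[S [M if cond then [M x := n] else [M x := n]]]

S
M
if cond then M else M
if cond then x := n else M
if cond then x := n else x := n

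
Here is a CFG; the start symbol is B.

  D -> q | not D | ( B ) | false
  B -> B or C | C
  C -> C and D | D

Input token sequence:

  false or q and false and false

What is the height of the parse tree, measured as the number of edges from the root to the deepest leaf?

5

[B [B [C [D false]]] or [C [C [C [D q]] and [D false]] and [D false]]]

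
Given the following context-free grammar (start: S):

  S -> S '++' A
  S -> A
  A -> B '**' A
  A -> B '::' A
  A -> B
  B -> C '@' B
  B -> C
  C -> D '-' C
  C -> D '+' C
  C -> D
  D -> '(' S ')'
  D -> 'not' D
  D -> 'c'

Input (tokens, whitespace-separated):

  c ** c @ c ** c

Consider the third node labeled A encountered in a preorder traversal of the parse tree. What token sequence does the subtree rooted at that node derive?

c

[S [A [B [C [D c]]] ** [A [B [C [D c]] @ [B [C [D c]]]] ** [A [B [C [D c]]]]]]]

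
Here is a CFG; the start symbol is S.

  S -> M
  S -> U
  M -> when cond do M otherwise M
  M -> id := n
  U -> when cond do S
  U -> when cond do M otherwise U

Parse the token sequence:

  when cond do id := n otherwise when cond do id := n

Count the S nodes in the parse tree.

[S [U when cond do [M id := n] otherwise [U when cond do [S [M id := n]]]]]

2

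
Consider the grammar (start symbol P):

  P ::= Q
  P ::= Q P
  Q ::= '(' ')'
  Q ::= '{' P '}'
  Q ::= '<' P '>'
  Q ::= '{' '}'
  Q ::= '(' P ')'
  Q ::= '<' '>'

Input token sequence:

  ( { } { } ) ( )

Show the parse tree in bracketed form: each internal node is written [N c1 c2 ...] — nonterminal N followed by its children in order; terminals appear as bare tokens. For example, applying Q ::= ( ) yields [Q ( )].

[P [Q ( [P [Q { }] [P [Q { }]]] )] [P [Q ( )]]]

P
Q P
( P ) P
( Q P ) P
( { } P ) P
( { } Q ) P
( { } { } ) P
( { } { } ) Q
( { } { } ) ( )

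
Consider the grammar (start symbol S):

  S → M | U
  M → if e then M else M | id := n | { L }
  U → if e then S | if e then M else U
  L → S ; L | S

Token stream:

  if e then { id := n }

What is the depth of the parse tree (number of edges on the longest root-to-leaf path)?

7

[S [U if e then [S [M { [L [S [M id := n]]] }]]]]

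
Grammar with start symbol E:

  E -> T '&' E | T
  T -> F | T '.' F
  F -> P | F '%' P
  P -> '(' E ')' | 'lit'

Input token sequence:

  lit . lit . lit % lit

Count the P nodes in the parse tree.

4

[E [T [T [T [F [P lit]]] . [F [P lit]]] . [F [F [P lit]] % [P lit]]]]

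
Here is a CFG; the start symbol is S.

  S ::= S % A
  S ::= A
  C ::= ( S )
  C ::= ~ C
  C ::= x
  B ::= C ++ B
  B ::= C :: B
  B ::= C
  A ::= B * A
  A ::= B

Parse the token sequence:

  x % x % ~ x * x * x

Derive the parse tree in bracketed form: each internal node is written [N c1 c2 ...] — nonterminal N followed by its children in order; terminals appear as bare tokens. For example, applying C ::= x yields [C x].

[S [S [S [A [B [C x]]]] % [A [B [C x]]]] % [A [B [C ~ [C x]]] * [A [B [C x]] * [A [B [C x]]]]]]

S
S % A
S % A % A
A % A % A
B % A % A
C % A % A
x % A % A
x % B % A
x % C % A
x % x % A
x % x % B * A
x % x % C * A
x % x % ~ C * A
x % x % ~ x * A
x % x % ~ x * B * A
x % x % ~ x * C * A
x % x % ~ x * x * A
x % x % ~ x * x * B
x % x % ~ x * x * C
x % x % ~ x * x * x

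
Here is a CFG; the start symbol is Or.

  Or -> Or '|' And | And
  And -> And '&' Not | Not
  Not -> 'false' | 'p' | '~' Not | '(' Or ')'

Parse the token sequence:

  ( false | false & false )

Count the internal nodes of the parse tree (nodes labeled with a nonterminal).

11

[Or [And [Not ( [Or [Or [And [Not false]]] | [And [And [Not false]] & [Not false]]] )]]]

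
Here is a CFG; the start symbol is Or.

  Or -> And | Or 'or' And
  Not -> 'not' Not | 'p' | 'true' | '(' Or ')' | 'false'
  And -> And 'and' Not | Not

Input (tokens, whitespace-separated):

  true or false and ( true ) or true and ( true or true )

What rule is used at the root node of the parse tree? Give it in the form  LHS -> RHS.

Or -> Or 'or' And

[Or [Or [Or [And [Not true]]] or [And [And [Not false]] and [Not ( [Or [And [Not true]]] )]]] or [And [And [Not true]] and [Not ( [Or [Or [And [Not true]]] or [And [Not true]]] )]]]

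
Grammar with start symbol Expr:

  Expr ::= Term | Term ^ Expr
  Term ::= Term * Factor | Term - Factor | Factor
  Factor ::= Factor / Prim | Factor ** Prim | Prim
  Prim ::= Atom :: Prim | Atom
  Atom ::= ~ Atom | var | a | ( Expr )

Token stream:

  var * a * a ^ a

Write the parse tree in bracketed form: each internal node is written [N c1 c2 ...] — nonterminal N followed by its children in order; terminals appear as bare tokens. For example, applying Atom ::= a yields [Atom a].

Expr
Term ^ Expr
Term * Factor ^ Expr
Term * Factor * Factor ^ Expr
Factor * Factor * Factor ^ Expr
Prim * Factor * Factor ^ Expr
Atom * Factor * Factor ^ Expr
var * Factor * Factor ^ Expr
var * Prim * Factor ^ Expr
var * Atom * Factor ^ Expr
var * a * Factor ^ Expr
var * a * Prim ^ Expr
var * a * Atom ^ Expr
var * a * a ^ Expr
var * a * a ^ Term
var * a * a ^ Factor
var * a * a ^ Prim
var * a * a ^ Atom
var * a * a ^ a

[Expr [Term [Term [Term [Factor [Prim [Atom var]]]] * [Factor [Prim [Atom a]]]] * [Factor [Prim [Atom a]]]] ^ [Expr [Term [Factor [Prim [Atom a]]]]]]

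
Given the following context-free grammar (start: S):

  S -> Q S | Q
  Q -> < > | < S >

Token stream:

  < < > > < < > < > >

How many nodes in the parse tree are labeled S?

[S [Q < [S [Q < >]] >] [S [Q < [S [Q < >] [S [Q < >]]] >]]]

5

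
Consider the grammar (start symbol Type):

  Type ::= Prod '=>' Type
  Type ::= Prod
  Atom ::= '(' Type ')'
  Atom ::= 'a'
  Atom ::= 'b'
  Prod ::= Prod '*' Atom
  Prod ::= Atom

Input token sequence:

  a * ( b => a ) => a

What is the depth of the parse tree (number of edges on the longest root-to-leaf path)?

[Type [Prod [Prod [Atom a]] * [Atom ( [Type [Prod [Atom b]] => [Type [Prod [Atom a]]]] )]] => [Type [Prod [Atom a]]]]

7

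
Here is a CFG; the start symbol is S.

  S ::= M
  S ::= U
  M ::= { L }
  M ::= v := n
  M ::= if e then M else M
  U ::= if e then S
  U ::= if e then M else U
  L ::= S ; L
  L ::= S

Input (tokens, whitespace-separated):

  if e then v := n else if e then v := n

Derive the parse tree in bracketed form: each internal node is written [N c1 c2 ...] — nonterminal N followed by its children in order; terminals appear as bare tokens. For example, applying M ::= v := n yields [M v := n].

S
U
if e then M else U
if e then v := n else U
if e then v := n else if e then S
if e then v := n else if e then M
if e then v := n else if e then v := n

[S [U if e then [M v := n] else [U if e then [S [M v := n]]]]]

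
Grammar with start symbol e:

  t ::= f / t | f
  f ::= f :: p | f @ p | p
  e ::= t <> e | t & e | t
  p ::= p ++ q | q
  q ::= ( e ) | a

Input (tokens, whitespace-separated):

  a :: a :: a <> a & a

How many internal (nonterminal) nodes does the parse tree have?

21

[e [t [f [f [f [p [q a]]] :: [p [q a]]] :: [p [q a]]]] <> [e [t [f [p [q a]]]] & [e [t [f [p [q a]]]]]]]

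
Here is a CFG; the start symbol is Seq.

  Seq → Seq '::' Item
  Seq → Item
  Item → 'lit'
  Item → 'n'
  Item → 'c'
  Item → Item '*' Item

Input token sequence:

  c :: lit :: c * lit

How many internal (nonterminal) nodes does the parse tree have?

8

[Seq [Seq [Seq [Item c]] :: [Item lit]] :: [Item [Item c] * [Item lit]]]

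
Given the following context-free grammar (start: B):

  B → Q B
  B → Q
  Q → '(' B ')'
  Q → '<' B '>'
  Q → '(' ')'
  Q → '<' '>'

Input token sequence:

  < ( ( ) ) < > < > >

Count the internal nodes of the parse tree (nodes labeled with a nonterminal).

[B [Q < [B [Q ( [B [Q ( )]] )] [B [Q < >] [B [Q < >]]]] >]]

10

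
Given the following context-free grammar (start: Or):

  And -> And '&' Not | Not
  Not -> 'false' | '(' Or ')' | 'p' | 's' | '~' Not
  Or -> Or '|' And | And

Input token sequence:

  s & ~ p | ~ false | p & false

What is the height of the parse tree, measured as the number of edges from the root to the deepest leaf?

6

[Or [Or [Or [And [And [Not s]] & [Not ~ [Not p]]]] | [And [Not ~ [Not false]]]] | [And [And [Not p]] & [Not false]]]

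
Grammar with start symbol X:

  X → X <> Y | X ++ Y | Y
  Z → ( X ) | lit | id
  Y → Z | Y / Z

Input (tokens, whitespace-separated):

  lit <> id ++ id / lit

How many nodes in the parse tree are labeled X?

[X [X [X [Y [Z lit]]] <> [Y [Z id]]] ++ [Y [Y [Z id]] / [Z lit]]]

3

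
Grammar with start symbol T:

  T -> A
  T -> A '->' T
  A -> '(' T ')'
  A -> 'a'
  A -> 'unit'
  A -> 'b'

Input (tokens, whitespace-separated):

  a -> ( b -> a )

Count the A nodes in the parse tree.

4

[T [A a] -> [T [A ( [T [A b] -> [T [A a]]] )]]]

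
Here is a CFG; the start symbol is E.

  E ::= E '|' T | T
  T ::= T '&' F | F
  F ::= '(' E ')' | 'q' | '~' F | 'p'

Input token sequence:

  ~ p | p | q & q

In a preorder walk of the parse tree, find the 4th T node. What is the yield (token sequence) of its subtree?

[E [E [E [T [F ~ [F p]]]] | [T [F p]]] | [T [T [F q]] & [F q]]]

q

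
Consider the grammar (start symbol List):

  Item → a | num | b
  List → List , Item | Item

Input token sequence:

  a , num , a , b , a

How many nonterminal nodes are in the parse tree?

[List [List [List [List [List [Item a]] , [Item num]] , [Item a]] , [Item b]] , [Item a]]

10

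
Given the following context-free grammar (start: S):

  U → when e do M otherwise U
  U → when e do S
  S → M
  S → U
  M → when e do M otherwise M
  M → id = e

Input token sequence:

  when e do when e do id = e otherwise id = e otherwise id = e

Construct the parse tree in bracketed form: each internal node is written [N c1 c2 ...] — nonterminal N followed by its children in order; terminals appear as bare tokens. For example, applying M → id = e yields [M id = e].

S
M
when e do M otherwise M
when e do when e do M otherwise M otherwise M
when e do when e do id = e otherwise M otherwise M
when e do when e do id = e otherwise id = e otherwise M
when e do when e do id = e otherwise id = e otherwise id = e

[S [M when e do [M when e do [M id = e] otherwise [M id = e]] otherwise [M id = e]]]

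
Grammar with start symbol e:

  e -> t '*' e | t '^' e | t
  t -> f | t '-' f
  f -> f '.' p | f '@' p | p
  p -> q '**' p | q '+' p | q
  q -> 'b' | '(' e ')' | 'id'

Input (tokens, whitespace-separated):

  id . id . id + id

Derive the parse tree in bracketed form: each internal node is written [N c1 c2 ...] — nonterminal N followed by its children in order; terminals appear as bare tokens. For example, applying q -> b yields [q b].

e
t
f
f . p
f . p . p
p . p . p
q . p . p
id . p . p
id . q . p
id . id . p
id . id . q + p
id . id . id + p
id . id . id + q
id . id . id + id

[e [t [f [f [f [p [q id]]] . [p [q id]]] . [p [q id] + [p [q id]]]]]]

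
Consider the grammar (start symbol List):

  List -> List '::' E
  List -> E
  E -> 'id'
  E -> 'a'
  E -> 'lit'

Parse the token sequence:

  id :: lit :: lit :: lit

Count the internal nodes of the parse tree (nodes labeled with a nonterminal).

8

[List [List [List [List [E id]] :: [E lit]] :: [E lit]] :: [E lit]]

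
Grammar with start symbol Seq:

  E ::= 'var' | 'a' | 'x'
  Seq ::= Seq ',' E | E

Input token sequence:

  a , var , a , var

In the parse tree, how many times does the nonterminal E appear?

4

[Seq [Seq [Seq [Seq [E a]] , [E var]] , [E a]] , [E var]]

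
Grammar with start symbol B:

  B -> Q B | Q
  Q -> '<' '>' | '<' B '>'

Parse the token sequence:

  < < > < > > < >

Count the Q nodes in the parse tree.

[B [Q < [B [Q < >] [B [Q < >]]] >] [B [Q < >]]]

4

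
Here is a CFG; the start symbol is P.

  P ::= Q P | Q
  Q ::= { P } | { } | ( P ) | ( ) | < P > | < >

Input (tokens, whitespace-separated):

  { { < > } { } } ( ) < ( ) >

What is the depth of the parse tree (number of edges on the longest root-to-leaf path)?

[P [Q { [P [Q { [P [Q < >]] }] [P [Q { }]]] }] [P [Q ( )] [P [Q < [P [Q ( )]] >]]]]

6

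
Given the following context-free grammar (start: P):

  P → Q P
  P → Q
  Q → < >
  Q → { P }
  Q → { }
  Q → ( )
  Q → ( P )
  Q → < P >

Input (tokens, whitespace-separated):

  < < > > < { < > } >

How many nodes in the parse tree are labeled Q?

[P [Q < [P [Q < >]] >] [P [Q < [P [Q { [P [Q < >]] }]] >]]]

5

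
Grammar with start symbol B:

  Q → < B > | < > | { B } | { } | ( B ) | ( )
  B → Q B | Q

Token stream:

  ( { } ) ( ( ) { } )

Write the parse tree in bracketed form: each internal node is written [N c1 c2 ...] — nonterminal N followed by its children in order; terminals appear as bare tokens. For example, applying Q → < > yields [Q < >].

[B [Q ( [B [Q { }]] )] [B [Q ( [B [Q ( )] [B [Q { }]]] )]]]

B
Q B
( B ) B
( Q ) B
( { } ) B
( { } ) Q
( { } ) ( B )
( { } ) ( Q B )
( { } ) ( ( ) B )
( { } ) ( ( ) Q )
( { } ) ( ( ) { } )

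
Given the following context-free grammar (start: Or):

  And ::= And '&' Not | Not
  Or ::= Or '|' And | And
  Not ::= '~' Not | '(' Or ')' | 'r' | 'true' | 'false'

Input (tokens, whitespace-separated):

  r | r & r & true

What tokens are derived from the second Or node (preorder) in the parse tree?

[Or [Or [And [Not r]]] | [And [And [And [Not r]] & [Not r]] & [Not true]]]

r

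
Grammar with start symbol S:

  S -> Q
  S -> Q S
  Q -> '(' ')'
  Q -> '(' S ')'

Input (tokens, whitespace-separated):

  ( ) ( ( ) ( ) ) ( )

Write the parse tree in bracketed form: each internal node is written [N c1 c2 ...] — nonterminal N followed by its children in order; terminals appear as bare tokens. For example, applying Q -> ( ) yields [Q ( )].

S
Q S
( ) S
( ) Q S
( ) ( S ) S
( ) ( Q S ) S
( ) ( ( ) S ) S
( ) ( ( ) Q ) S
( ) ( ( ) ( ) ) S
( ) ( ( ) ( ) ) Q
( ) ( ( ) ( ) ) ( )

[S [Q ( )] [S [Q ( [S [Q ( )] [S [Q ( )]]] )] [S [Q ( )]]]]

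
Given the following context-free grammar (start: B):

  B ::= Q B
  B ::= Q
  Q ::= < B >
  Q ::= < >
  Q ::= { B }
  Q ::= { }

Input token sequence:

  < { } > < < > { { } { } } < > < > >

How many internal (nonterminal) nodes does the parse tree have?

18

[B [Q < [B [Q { }]] >] [B [Q < [B [Q < >] [B [Q { [B [Q { }] [B [Q { }]]] }] [B [Q < >] [B [Q < >]]]]] >]]]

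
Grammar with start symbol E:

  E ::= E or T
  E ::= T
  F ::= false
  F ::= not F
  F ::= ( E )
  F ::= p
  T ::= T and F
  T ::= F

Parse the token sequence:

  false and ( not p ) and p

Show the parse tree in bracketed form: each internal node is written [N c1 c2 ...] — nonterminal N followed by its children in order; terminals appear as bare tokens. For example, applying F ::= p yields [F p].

E
T
T and F
T and F and F
F and F and F
false and F and F
false and ( E ) and F
false and ( T ) and F
false and ( F ) and F
false and ( not F ) and F
false and ( not p ) and F
false and ( not p ) and p

[E [T [T [T [F false]] and [F ( [E [T [F not [F p]]]] )]] and [F p]]]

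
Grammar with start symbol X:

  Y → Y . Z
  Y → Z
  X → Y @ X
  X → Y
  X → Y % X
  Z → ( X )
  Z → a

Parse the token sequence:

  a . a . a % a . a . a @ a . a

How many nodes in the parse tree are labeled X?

3

[X [Y [Y [Y [Z a]] . [Z a]] . [Z a]] % [X [Y [Y [Y [Z a]] . [Z a]] . [Z a]] @ [X [Y [Y [Z a]] . [Z a]]]]]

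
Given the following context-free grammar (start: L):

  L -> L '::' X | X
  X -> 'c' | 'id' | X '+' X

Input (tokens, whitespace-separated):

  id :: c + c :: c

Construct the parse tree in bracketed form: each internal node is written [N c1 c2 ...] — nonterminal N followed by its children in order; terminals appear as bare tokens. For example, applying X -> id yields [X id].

[L [L [L [X id]] :: [X [X c] + [X c]]] :: [X c]]

L
L :: X
L :: X :: X
X :: X :: X
id :: X :: X
id :: X + X :: X
id :: c + X :: X
id :: c + c :: X
id :: c + c :: c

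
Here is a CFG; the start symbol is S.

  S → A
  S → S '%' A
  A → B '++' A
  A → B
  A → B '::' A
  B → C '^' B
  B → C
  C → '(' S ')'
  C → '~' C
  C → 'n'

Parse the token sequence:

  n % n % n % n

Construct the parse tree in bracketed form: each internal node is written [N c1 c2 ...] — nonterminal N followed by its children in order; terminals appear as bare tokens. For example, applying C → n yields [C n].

S
S % A
S % A % A
S % A % A % A
A % A % A % A
B % A % A % A
C % A % A % A
n % A % A % A
n % B % A % A
n % C % A % A
n % n % A % A
n % n % B % A
n % n % C % A
n % n % n % A
n % n % n % B
n % n % n % C
n % n % n % n

[S [S [S [S [A [B [C n]]]] % [A [B [C n]]]] % [A [B [C n]]]] % [A [B [C n]]]]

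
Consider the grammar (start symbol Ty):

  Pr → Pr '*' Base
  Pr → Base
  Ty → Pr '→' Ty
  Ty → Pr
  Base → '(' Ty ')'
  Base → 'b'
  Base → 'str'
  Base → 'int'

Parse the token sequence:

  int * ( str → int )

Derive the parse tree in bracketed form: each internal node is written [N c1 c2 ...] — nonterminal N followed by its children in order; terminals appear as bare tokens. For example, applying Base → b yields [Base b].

Ty
Pr
Pr * Base
Base * Base
int * Base
int * ( Ty )
int * ( Pr → Ty )
int * ( Base → Ty )
int * ( str → Ty )
int * ( str → Pr )
int * ( str → Base )
int * ( str → int )

[Ty [Pr [Pr [Base int]] * [Base ( [Ty [Pr [Base str]] → [Ty [Pr [Base int]]]] )]]]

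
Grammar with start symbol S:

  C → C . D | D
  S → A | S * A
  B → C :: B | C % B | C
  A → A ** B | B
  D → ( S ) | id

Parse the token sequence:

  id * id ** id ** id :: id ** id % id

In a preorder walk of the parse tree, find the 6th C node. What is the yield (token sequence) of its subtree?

[S [S [A [B [C [D id]]]]] * [A [A [A [A [B [C [D id]]]] ** [B [C [D id]]]] ** [B [C [D id]] :: [B [C [D id]]]]] ** [B [C [D id]] % [B [C [D id]]]]]]

id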